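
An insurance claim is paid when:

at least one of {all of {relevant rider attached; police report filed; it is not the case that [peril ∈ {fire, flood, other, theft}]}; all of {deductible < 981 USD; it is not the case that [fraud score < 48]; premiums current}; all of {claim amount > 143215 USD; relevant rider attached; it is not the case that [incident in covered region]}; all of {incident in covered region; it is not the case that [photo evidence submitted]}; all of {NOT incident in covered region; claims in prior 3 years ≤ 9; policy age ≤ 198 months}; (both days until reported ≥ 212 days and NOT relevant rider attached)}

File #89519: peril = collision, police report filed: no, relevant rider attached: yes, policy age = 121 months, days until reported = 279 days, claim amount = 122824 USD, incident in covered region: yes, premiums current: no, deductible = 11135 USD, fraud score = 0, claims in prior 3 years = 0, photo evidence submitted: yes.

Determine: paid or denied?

Atomic conditions:
  relevant rider attached: yes → true
  police report filed: no → false
  peril ∈ {fire, flood, other, theft}: collision is not in the set → false
  deductible < 981 USD: 11135 < 981 is false
  fraud score < 48: 0 < 48 is true
  premiums current: no → false
  claim amount > 143215 USD: 122824 > 143215 is false
  incident in covered region: yes → true
  photo evidence submitted: yes → true
  NOT incident in covered region: yes → false
  claims in prior 3 years ≤ 9: 0 ≤ 9 is true
  policy age ≤ 198 months: 121 ≤ 198 is true
  days until reported ≥ 212 days: 279 ≥ 212 is true
  NOT relevant rider attached: yes → false
Combine:
[1.3] NOT false = true
[1] true AND false AND true = false
[2.2] NOT true = false
[2] false AND false AND false = false
[3.3] NOT true = false
[3] false AND true AND false = false
[4.2] NOT true = false
[4] true AND false = false
[5] false AND true AND true = false
[6] true AND false = false
[root] false OR false OR false OR false OR false OR false = false
Overall: false → denied

Denied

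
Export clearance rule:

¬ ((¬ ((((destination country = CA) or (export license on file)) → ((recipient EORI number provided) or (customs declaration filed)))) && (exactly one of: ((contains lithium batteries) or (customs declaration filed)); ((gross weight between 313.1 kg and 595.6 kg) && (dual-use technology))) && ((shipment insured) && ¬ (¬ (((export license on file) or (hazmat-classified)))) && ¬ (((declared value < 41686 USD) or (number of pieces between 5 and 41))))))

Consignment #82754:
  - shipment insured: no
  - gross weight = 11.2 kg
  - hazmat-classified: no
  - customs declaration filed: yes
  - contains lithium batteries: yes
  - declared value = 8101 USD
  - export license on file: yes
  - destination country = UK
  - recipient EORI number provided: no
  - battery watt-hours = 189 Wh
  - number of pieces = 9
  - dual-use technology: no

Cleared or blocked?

Atomic conditions:
  destination country = CA: UK == CA is false
  export license on file: yes → true
  recipient EORI number provided: no → false
  customs declaration filed: yes → true
  contains lithium batteries: yes → true
  gross weight between 313.1 kg and 595.6 kg: 11.2 in [313.1, 595.6] is false
  dual-use technology: no → false
  shipment insured: no → false
  hazmat-classified: no → false
  declared value < 41686 USD: 8101 < 41686 is true
  number of pieces between 5 and 41: 9 in [5, 41] is true
Combine:
[1.1.1.1] false OR true = true
[1.1.1.2] false OR true = true
[1.1.1] true → true = true
[1.1] NOT true = false
[1.2.1] true OR true = true
[1.2.2] false AND false = false
[1.2] exactly-one(true, false) = true
[1.3.2.1.1] true OR false = true
[1.3.2.1] NOT true = false
[1.3.2] NOT false = true
[1.3.3.1] true OR true = true
[1.3.3] NOT true = false
[1.3] false AND true AND false = false
[1] false AND true AND false = false
[root] NOT false = true
Overall: true → cleared

Cleared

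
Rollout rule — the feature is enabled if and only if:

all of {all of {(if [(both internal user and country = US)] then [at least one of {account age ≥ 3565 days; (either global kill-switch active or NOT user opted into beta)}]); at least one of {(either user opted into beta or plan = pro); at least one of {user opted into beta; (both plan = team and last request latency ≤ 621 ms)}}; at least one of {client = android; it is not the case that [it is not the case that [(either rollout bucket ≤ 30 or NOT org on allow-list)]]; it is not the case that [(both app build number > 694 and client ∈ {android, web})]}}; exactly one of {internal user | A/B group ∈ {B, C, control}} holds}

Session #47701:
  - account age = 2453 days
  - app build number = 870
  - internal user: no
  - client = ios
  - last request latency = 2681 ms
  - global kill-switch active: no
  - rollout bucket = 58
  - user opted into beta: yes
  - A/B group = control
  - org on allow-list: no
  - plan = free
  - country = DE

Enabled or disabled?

Enabled

Atomic conditions:
  internal user: no → false
  country = US: DE == US is false
  account age ≥ 3565 days: 2453 ≥ 3565 is false
  global kill-switch active: no → false
  NOT user opted into beta: yes → false
  user opted into beta: yes → true
  plan = pro: free == pro is false
  plan = team: free == team is false
  last request latency ≤ 621 ms: 2681 ≤ 621 is false
  client = android: ios == android is false
  rollout bucket ≤ 30: 58 ≤ 30 is false
  NOT org on allow-list: no → true
  app build number > 694: 870 > 694 is true
  client ∈ {android, web}: ios is not in the set → false
  A/B group ∈ {B, C, control}: control is in the set → true
Combine:
[1.1.1] false AND false = false
[1.1.2.2] false OR false = false
[1.1.2] false OR false = false
[1.1] false → false (antecedent false ⇒ implication holds) = true
[1.2.1] true OR false = true
[1.2.2.2] false AND false = false
[1.2.2] true OR false = true
[1.2] true OR true = true
[1.3.2.1.1] false OR true = true
[1.3.2.1] NOT true = false
[1.3.2] NOT false = true
[1.3.3.1] true AND false = false
[1.3.3] NOT false = true
[1.3] false OR true OR true = true
[1] true AND true AND true = true
[2] exactly-one(false, true) = true
[root] true AND true = true
Overall: true → enabled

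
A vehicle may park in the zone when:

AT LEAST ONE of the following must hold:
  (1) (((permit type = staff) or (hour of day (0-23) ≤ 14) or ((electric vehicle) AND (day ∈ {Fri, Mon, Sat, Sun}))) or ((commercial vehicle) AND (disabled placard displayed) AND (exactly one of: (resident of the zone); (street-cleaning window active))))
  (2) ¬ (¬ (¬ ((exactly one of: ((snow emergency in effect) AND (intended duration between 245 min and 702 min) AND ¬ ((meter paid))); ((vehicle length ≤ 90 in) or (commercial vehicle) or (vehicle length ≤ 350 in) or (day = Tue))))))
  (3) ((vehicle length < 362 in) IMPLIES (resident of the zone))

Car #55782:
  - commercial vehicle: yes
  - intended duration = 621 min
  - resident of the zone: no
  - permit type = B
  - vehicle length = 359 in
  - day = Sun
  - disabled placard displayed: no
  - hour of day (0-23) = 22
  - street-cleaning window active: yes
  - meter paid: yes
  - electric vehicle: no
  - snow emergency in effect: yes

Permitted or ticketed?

Ticketed

Atomic conditions:
  permit type = staff: B == staff is false
  hour of day (0-23) ≤ 14: 22 ≤ 14 is false
  electric vehicle: no → false
  day ∈ {Fri, Mon, Sat, Sun}: Sun is in the set → true
  commercial vehicle: yes → true
  disabled placard displayed: no → false
  resident of the zone: no → false
  street-cleaning window active: yes → true
  snow emergency in effect: yes → true
  intended duration between 245 min and 702 min: 621 in [245, 702] is true
  meter paid: yes → true
  vehicle length ≤ 90 in: 359 ≤ 90 is false
  vehicle length ≤ 350 in: 359 ≤ 350 is false
  day = Tue: Sun == Tue is false
  vehicle length < 362 in: 359 < 362 is true
Combine:
[1.1.3] false AND true = false
[1.1] false OR false OR false = false
[1.2.3] exactly-one(false, true) = true
[1.2] true AND false AND true = false
[1] false OR false = false
[2.1.1.1.1.3] NOT true = false
[2.1.1.1.1] true AND true AND false = false
[2.1.1.1.2] false OR true OR false OR false = true
[2.1.1.1] exactly-one(false, true) = true
[2.1.1] NOT true = false
[2.1] NOT false = true
[2] NOT true = false
[3] true → false = false
[root] false OR false OR false = false
Overall: false → ticketed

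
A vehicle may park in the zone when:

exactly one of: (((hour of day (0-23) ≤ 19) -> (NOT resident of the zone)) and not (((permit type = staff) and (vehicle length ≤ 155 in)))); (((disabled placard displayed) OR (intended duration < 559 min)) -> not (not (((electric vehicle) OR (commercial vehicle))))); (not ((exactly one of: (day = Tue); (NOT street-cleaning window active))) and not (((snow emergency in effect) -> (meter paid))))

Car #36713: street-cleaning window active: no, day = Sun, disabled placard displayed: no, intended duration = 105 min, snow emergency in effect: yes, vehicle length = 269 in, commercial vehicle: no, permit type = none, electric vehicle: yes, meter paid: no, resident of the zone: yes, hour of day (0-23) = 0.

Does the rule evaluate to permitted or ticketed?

Permitted

Atomic conditions:
  hour of day (0-23) ≤ 19: 0 ≤ 19 is true
  NOT resident of the zone: yes → false
  permit type = staff: none == staff is false
  vehicle length ≤ 155 in: 269 ≤ 155 is false
  disabled placard displayed: no → false
  intended duration < 559 min: 105 < 559 is true
  electric vehicle: yes → true
  commercial vehicle: no → false
  day = Tue: Sun == Tue is false
  NOT street-cleaning window active: no → true
  snow emergency in effect: yes → true
  meter paid: no → false
Combine:
[1.1] true → false = false
[1.2.1] false AND false = false
[1.2] NOT false = true
[1] false AND true = false
[2.1] false OR true = true
[2.2.1.1] true OR false = true
[2.2.1] NOT true = false
[2.2] NOT false = true
[2] true → true = true
[3.1.1] exactly-one(false, true) = true
[3.1] NOT true = false
[3.2.1] true → false = false
[3.2] NOT false = true
[3] false AND true = false
[root] exactly-one(false, true, false) = true
Overall: true → permitted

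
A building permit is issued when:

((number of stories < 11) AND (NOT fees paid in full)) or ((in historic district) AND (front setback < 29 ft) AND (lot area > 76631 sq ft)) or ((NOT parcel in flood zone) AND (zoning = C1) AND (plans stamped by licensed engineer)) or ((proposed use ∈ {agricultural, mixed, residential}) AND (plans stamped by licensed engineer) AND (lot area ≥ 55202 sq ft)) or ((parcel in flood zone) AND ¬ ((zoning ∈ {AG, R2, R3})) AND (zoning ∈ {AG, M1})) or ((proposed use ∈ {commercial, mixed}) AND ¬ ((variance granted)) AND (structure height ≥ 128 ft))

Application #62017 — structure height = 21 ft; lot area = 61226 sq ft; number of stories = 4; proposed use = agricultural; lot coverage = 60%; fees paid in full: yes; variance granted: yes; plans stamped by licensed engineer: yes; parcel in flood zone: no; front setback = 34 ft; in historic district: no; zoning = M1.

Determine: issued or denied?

Issued

Atomic conditions:
  number of stories < 11: 4 < 11 is true
  NOT fees paid in full: yes → false
  in historic district: no → false
  front setback < 29 ft: 34 < 29 is false
  lot area > 76631 sq ft: 61226 > 76631 is false
  NOT parcel in flood zone: no → true
  zoning = C1: M1 == C1 is false
  plans stamped by licensed engineer: yes → true
  proposed use ∈ {agricultural, mixed, residential}: agricultural is in the set → true
  lot area ≥ 55202 sq ft: 61226 ≥ 55202 is true
  parcel in flood zone: no → false
  zoning ∈ {AG, R2, R3}: M1 is not in the set → false
  zoning ∈ {AG, M1}: M1 is in the set → true
  proposed use ∈ {commercial, mixed}: agricultural is not in the set → false
  variance granted: yes → true
  structure height ≥ 128 ft: 21 ≥ 128 is false
Combine:
[1] true AND false = false
[2] false AND false AND false = false
[3] true AND false AND true = false
[4] true AND true AND true = true
[5.2] NOT false = true
[5] false AND true AND true = false
[6.2] NOT true = false
[6] false AND false AND false = false
[root] false OR false OR false OR true OR false OR false = true
Overall: true → issued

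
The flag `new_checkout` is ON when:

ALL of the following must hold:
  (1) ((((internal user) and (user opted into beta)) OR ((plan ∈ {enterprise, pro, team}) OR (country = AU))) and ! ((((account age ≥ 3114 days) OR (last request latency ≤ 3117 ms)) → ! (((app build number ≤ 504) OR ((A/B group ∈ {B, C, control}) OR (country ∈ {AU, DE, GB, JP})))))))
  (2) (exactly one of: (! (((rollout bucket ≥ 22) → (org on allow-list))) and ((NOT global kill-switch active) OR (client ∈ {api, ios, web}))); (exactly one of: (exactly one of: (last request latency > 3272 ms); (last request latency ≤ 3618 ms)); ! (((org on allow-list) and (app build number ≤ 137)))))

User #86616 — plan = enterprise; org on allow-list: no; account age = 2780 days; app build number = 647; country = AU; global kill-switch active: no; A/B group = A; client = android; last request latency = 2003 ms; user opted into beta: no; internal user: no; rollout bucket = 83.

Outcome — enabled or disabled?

Enabled

Atomic conditions:
  internal user: no → false
  user opted into beta: no → false
  plan ∈ {enterprise, pro, team}: enterprise is in the set → true
  country = AU: AU == AU is true
  account age ≥ 3114 days: 2780 ≥ 3114 is false
  last request latency ≤ 3117 ms: 2003 ≤ 3117 is true
  app build number ≤ 504: 647 ≤ 504 is false
  A/B group ∈ {B, C, control}: A is not in the set → false
  country ∈ {AU, DE, GB, JP}: AU is in the set → true
  rollout bucket ≥ 22: 83 ≥ 22 is true
  org on allow-list: no → false
  NOT global kill-switch active: no → true
  client ∈ {api, ios, web}: android is not in the set → false
  last request latency > 3272 ms: 2003 > 3272 is false
  last request latency ≤ 3618 ms: 2003 ≤ 3618 is true
  app build number ≤ 137: 647 ≤ 137 is false
Combine:
[1.1.1] false AND false = false
[1.1.2] true OR true = true
[1.1] false OR true = true
[1.2.1.1] false OR true = true
[1.2.1.2.1.2] false OR true = true
[1.2.1.2.1] false OR true = true
[1.2.1.2] NOT true = false
[1.2.1] true → false = false
[1.2] NOT false = true
[1] true AND true = true
[2.1.1.1] true → false = false
[2.1.1] NOT false = true
[2.1.2] true OR false = true
[2.1] true AND true = true
[2.2.1] exactly-one(false, true) = true
[2.2.2.1] false AND false = false
[2.2.2] NOT false = true
[2.2] exactly-one(true, true) = false
[2] exactly-one(true, false) = true
[root] true AND true = true
Overall: true → enabled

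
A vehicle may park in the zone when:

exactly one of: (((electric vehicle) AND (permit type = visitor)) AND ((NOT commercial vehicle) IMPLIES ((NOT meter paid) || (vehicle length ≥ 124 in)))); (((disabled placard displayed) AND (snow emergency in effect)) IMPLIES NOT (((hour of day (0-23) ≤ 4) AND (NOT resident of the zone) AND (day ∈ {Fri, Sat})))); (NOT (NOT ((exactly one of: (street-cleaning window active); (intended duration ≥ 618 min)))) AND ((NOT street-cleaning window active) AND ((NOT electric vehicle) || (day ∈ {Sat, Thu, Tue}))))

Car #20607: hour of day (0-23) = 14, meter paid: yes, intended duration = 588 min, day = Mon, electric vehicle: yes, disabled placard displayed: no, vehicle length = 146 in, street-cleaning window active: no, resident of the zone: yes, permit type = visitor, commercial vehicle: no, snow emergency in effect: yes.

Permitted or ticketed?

Ticketed

Atomic conditions:
  electric vehicle: yes → true
  permit type = visitor: visitor == visitor is true
  NOT commercial vehicle: no → true
  NOT meter paid: yes → false
  vehicle length ≥ 124 in: 146 ≥ 124 is true
  disabled placard displayed: no → false
  snow emergency in effect: yes → true
  hour of day (0-23) ≤ 4: 14 ≤ 4 is false
  NOT resident of the zone: yes → false
  day ∈ {Fri, Sat}: Mon is not in the set → false
  street-cleaning window active: no → false
  intended duration ≥ 618 min: 588 ≥ 618 is false
  NOT street-cleaning window active: no → true
  NOT electric vehicle: yes → false
  day ∈ {Sat, Thu, Tue}: Mon is not in the set → false
Combine:
[1.1] true AND true = true
[1.2.2] false OR true = true
[1.2] true → true = true
[1] true AND true = true
[2.1] false AND true = false
[2.2.1] false AND false AND false = false
[2.2] NOT false = true
[2] false → true (antecedent false ⇒ implication holds) = true
[3.1.1.1] exactly-one(false, false) = false
[3.1.1] NOT false = true
[3.1] NOT true = false
[3.2.2] false OR false = false
[3.2] true AND false = false
[3] false AND false = false
[root] exactly-one(true, true, false) = false
Overall: false → ticketed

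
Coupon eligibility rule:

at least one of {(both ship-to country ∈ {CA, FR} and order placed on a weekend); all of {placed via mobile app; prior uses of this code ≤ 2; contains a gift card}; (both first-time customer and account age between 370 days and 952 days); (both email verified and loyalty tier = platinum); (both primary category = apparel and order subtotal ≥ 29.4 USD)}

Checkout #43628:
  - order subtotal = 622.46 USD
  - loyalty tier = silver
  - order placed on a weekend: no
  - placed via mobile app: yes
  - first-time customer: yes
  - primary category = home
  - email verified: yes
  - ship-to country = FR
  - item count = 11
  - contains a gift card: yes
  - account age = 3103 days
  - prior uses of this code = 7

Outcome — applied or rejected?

Rejected

Atomic conditions:
  ship-to country ∈ {CA, FR}: FR is in the set → true
  order placed on a weekend: no → false
  placed via mobile app: yes → true
  prior uses of this code ≤ 2: 7 ≤ 2 is false
  contains a gift card: yes → true
  first-time customer: yes → true
  account age between 370 days and 952 days: 3103 in [370, 952] is false
  email verified: yes → true
  loyalty tier = platinum: silver == platinum is false
  primary category = apparel: home == apparel is false
  order subtotal ≥ 29.4 USD: 622.46 ≥ 29.4 is true
Combine:
[1] true AND false = false
[2] true AND false AND true = false
[3] true AND false = false
[4] true AND false = false
[5] false AND true = false
[root] false OR false OR false OR false OR false = false
Overall: false → rejected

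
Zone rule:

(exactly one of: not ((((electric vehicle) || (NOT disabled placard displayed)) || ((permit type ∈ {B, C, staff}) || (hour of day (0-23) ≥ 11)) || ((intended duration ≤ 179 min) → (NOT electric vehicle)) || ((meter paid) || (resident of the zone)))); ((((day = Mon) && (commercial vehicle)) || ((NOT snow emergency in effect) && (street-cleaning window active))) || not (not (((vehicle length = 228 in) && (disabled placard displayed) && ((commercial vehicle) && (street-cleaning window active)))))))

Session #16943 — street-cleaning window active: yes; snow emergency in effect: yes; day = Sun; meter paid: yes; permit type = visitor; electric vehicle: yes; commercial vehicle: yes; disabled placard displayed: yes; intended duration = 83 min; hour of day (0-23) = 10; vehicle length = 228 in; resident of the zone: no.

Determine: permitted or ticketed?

Atomic conditions:
  electric vehicle: yes → true
  NOT disabled placard displayed: yes → false
  permit type ∈ {B, C, staff}: visitor is not in the set → false
  hour of day (0-23) ≥ 11: 10 ≥ 11 is false
  intended duration ≤ 179 min: 83 ≤ 179 is true
  NOT electric vehicle: yes → false
  meter paid: yes → true
  resident of the zone: no → false
  day = Mon: Sun == Mon is false
  commercial vehicle: yes → true
  NOT snow emergency in effect: yes → false
  street-cleaning window active: yes → true
  vehicle length = 228 in: 228 == 228 is true
  disabled placard displayed: yes → true
Combine:
[1.1.1] true OR false = true
[1.1.2] false OR false = false
[1.1.3] true → false = false
[1.1.4] true OR false = true
[1.1] true OR false OR false OR true = true
[1] NOT true = false
[2.1.1] false AND true = false
[2.1.2] false AND true = false
[2.1] false OR false = false
[2.2.1.1.3] true AND true = true
[2.2.1.1] true AND true AND true = true
[2.2.1] NOT true = false
[2.2] NOT false = true
[2] false OR true = true
[root] exactly-one(false, true) = true
Overall: true → permitted

Permitted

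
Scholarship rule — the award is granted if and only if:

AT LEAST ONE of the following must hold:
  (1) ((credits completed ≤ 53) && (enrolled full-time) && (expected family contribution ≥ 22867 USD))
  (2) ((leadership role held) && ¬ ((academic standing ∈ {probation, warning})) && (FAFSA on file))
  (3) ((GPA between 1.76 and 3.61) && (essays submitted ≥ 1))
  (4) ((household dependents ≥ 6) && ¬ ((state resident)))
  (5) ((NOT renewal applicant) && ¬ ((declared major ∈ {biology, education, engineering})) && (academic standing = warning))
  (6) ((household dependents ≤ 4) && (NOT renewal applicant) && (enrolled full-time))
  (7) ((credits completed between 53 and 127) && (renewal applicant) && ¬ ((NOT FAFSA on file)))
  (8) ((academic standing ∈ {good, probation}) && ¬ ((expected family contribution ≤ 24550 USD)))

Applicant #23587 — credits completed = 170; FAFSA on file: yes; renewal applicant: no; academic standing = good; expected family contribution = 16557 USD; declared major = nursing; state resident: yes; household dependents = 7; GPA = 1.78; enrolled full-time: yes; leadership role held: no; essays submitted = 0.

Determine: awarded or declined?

Declined

Atomic conditions:
  credits completed ≤ 53: 170 ≤ 53 is false
  enrolled full-time: yes → true
  expected family contribution ≥ 22867 USD: 16557 ≥ 22867 is false
  leadership role held: no → false
  academic standing ∈ {probation, warning}: good is not in the set → false
  FAFSA on file: yes → true
  GPA between 1.76 and 3.61: 1.78 in [1.76, 3.61] is true
  essays submitted ≥ 1: 0 ≥ 1 is false
  household dependents ≥ 6: 7 ≥ 6 is true
  state resident: yes → true
  NOT renewal applicant: no → true
  declared major ∈ {biology, education, engineering}: nursing is not in the set → false
  academic standing = warning: good == warning is false
  household dependents ≤ 4: 7 ≤ 4 is false
  credits completed between 53 and 127: 170 in [53, 127] is false
  renewal applicant: no → false
  NOT FAFSA on file: yes → false
  academic standing ∈ {good, probation}: good is in the set → true
  expected family contribution ≤ 24550 USD: 16557 ≤ 24550 is true
Combine:
[1] false AND true AND false = false
[2.2] NOT false = true
[2] false AND true AND true = false
[3] true AND false = false
[4.2] NOT true = false
[4] true AND false = false
[5.2] NOT false = true
[5] true AND true AND false = false
[6] false AND true AND true = false
[7.3] NOT false = true
[7] false AND false AND true = false
[8.2] NOT true = false
[8] true AND false = false
[root] false OR false OR false OR false OR false OR false OR false OR false = false
Overall: false → declined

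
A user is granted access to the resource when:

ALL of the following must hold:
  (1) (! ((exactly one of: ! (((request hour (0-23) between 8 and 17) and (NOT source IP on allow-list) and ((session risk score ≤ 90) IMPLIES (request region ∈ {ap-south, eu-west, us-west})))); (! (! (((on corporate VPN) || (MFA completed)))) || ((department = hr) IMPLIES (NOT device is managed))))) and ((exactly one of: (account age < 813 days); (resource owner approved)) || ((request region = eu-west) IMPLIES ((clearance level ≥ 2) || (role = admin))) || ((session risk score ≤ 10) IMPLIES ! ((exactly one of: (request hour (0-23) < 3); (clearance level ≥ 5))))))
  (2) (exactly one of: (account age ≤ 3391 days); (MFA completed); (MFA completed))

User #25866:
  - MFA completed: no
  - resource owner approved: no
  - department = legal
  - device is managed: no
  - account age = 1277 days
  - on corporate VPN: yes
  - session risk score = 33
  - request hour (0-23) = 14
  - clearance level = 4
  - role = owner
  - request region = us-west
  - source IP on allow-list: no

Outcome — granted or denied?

Denied

Atomic conditions:
  request hour (0-23) between 8 and 17: 14 in [8, 17] is true
  NOT source IP on allow-list: no → true
  session risk score ≤ 90: 33 ≤ 90 is true
  request region ∈ {ap-south, eu-west, us-west}: us-west is in the set → true
  on corporate VPN: yes → true
  MFA completed: no → false
  department = hr: legal == hr is false
  NOT device is managed: no → true
  account age < 813 days: 1277 < 813 is false
  resource owner approved: no → false
  request region = eu-west: us-west == eu-west is false
  clearance level ≥ 2: 4 ≥ 2 is true
  role = admin: owner == admin is false
  session risk score ≤ 10: 33 ≤ 10 is false
  request hour (0-23) < 3: 14 < 3 is false
  clearance level ≥ 5: 4 ≥ 5 is false
  account age ≤ 3391 days: 1277 ≤ 3391 is true
Combine:
[1.1.1.1.1.3] true → true = true
[1.1.1.1.1] true AND true AND true = true
[1.1.1.1] NOT true = false
[1.1.1.2.1.1.1] true OR false = true
[1.1.1.2.1.1] NOT true = false
[1.1.1.2.1] NOT false = true
[1.1.1.2.2] false → true (antecedent false ⇒ implication holds) = true
[1.1.1.2] true OR true = true
[1.1.1] exactly-one(false, true) = true
[1.1] NOT true = false
[1.2.1] exactly-one(false, false) = false
[1.2.2.2] true OR false = true
[1.2.2] false → true (antecedent false ⇒ implication holds) = true
[1.2.3.2.1] exactly-one(false, false) = false
[1.2.3.2] NOT false = true
[1.2.3] false → true (antecedent false ⇒ implication holds) = true
[1.2] false OR true OR true = true
[1] false AND true = false
[2] exactly-one(true, false, false) = true
[root] false AND true = false
Overall: false → denied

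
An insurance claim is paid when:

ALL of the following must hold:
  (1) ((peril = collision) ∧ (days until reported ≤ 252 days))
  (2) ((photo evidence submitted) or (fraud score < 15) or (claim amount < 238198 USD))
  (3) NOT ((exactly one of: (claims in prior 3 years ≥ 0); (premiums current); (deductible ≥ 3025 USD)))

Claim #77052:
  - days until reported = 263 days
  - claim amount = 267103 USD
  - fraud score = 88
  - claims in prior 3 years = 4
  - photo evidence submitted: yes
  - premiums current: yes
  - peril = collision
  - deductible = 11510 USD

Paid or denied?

Atomic conditions:
  peril = collision: collision == collision is true
  days until reported ≤ 252 days: 263 ≤ 252 is false
  photo evidence submitted: yes → true
  fraud score < 15: 88 < 15 is false
  claim amount < 238198 USD: 267103 < 238198 is false
  claims in prior 3 years ≥ 0: 4 ≥ 0 is true
  premiums current: yes → true
  deductible ≥ 3025 USD: 11510 ≥ 3025 is true
Combine:
[1] true AND false = false
[2] true OR false OR false = true
[3.1] exactly-one(true, true, true) = false
[3] NOT false = true
[root] false AND true AND true = false
Overall: false → denied

Denied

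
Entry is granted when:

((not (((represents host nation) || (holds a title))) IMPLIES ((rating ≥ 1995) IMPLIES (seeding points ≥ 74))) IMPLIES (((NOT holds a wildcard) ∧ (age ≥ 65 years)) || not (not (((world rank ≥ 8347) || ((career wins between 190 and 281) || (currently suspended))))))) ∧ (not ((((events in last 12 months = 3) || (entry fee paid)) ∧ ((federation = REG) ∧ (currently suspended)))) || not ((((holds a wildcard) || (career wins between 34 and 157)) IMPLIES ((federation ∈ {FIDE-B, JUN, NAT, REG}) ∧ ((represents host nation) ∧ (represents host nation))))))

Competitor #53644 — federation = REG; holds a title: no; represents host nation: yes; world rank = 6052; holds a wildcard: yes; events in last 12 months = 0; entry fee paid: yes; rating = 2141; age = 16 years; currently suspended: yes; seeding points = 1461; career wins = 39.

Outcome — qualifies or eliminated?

Atomic conditions:
  represents host nation: yes → true
  holds a title: no → false
  rating ≥ 1995: 2141 ≥ 1995 is true
  seeding points ≥ 74: 1461 ≥ 74 is true
  NOT holds a wildcard: yes → false
  age ≥ 65 years: 16 ≥ 65 is false
  world rank ≥ 8347: 6052 ≥ 8347 is false
  career wins between 190 and 281: 39 in [190, 281] is false
  currently suspended: yes → true
  events in last 12 months = 3: 0 == 3 is false
  entry fee paid: yes → true
  federation = REG: REG == REG is true
  holds a wildcard: yes → true
  career wins between 34 and 157: 39 in [34, 157] is true
  federation ∈ {FIDE-B, JUN, NAT, REG}: REG is in the set → true
Combine:
[1.1.1.1] true OR false = true
[1.1.1] NOT true = false
[1.1.2] true → true = true
[1.1] false → true (antecedent false ⇒ implication holds) = true
[1.2.1] false AND false = false
[1.2.2.1.1.2] false OR true = true
[1.2.2.1.1] false OR true = true
[1.2.2.1] NOT true = false
[1.2.2] NOT false = true
[1.2] false OR true = true
[1] true → true = true
[2.1.1.1] false OR true = true
[2.1.1.2] true AND true = true
[2.1.1] true AND true = true
[2.1] NOT true = false
[2.2.1.1] true OR true = true
[2.2.1.2.2] true AND true = true
[2.2.1.2] true AND true = true
[2.2.1] true → true = true
[2.2] NOT true = false
[2] false OR false = false
[root] true AND false = false
Overall: false → eliminated

Eliminated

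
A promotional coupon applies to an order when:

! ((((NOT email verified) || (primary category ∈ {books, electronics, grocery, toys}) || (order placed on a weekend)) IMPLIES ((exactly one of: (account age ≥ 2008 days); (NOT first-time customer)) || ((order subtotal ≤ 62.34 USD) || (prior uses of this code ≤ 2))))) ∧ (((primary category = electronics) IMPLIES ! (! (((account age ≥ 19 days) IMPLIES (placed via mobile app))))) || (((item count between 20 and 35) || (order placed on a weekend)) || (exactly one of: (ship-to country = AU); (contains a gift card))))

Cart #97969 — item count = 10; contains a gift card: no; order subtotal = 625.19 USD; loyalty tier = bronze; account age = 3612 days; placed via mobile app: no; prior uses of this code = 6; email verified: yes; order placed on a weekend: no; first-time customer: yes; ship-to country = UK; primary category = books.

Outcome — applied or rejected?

Atomic conditions:
  NOT email verified: yes → false
  primary category ∈ {books, electronics, grocery, toys}: books is in the set → true
  order placed on a weekend: no → false
  account age ≥ 2008 days: 3612 ≥ 2008 is true
  NOT first-time customer: yes → false
  order subtotal ≤ 62.34 USD: 625.19 ≤ 62.34 is false
  prior uses of this code ≤ 2: 6 ≤ 2 is false
  primary category = electronics: books == electronics is false
  account age ≥ 19 days: 3612 ≥ 19 is true
  placed via mobile app: no → false
  item count between 20 and 35: 10 in [20, 35] is false
  ship-to country = AU: UK == AU is false
  contains a gift card: no → false
Combine:
[1.1.1] false OR true OR false = true
[1.1.2.1] exactly-one(true, false) = true
[1.1.2.2] false OR false = false
[1.1.2] true OR false = true
[1.1] true → true = true
[1] NOT true = false
[2.1.2.1.1] true → false = false
[2.1.2.1] NOT false = true
[2.1.2] NOT true = false
[2.1] false → false (antecedent false ⇒ implication holds) = true
[2.2.1] false OR false = false
[2.2.2] exactly-one(false, false) = false
[2.2] false OR false = false
[2] true OR false = true
[root] false AND true = false
Overall: false → rejected

Rejected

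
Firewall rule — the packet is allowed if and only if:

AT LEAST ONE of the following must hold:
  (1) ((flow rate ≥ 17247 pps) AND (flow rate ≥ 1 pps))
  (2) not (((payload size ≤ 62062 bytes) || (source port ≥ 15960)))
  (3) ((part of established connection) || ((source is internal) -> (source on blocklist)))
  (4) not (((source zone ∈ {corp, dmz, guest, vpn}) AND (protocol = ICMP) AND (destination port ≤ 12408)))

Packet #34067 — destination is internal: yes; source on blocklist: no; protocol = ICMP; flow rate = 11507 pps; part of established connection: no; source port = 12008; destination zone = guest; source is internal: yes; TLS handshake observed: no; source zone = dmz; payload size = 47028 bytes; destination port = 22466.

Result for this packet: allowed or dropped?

Allowed

Atomic conditions:
  flow rate ≥ 17247 pps: 11507 ≥ 17247 is false
  flow rate ≥ 1 pps: 11507 ≥ 1 is true
  payload size ≤ 62062 bytes: 47028 ≤ 62062 is true
  source port ≥ 15960: 12008 ≥ 15960 is false
  part of established connection: no → false
  source is internal: yes → true
  source on blocklist: no → false
  source zone ∈ {corp, dmz, guest, vpn}: dmz is in the set → true
  protocol = ICMP: ICMP == ICMP is true
  destination port ≤ 12408: 22466 ≤ 12408 is false
Combine:
[1] false AND true = false
[2.1] true OR false = true
[2] NOT true = false
[3.2] true → false = false
[3] false OR false = false
[4.1] true AND true AND false = false
[4] NOT false = true
[root] false OR false OR false OR true = true
Overall: true → allowed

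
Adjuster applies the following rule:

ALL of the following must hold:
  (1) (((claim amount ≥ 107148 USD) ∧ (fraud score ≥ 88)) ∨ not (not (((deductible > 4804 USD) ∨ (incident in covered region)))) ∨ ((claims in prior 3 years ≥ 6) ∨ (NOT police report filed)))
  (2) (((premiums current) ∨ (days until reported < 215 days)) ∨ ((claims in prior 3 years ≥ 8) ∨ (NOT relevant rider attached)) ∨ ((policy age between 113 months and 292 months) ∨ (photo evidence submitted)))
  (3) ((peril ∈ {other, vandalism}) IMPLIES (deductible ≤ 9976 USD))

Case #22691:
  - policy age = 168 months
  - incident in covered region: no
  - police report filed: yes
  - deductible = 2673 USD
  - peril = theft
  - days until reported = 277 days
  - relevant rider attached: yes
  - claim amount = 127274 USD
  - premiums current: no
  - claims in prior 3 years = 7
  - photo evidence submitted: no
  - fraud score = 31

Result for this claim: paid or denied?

Atomic conditions:
  claim amount ≥ 107148 USD: 127274 ≥ 107148 is true
  fraud score ≥ 88: 31 ≥ 88 is false
  deductible > 4804 USD: 2673 > 4804 is false
  incident in covered region: no → false
  claims in prior 3 years ≥ 6: 7 ≥ 6 is true
  NOT police report filed: yes → false
  premiums current: no → false
  days until reported < 215 days: 277 < 215 is false
  claims in prior 3 years ≥ 8: 7 ≥ 8 is false
  NOT relevant rider attached: yes → false
  policy age between 113 months and 292 months: 168 in [113, 292] is true
  photo evidence submitted: no → false
  peril ∈ {other, vandalism}: theft is not in the set → false
  deductible ≤ 9976 USD: 2673 ≤ 9976 is true
Combine:
[1.1] true AND false = false
[1.2.1.1] false OR false = false
[1.2.1] NOT false = true
[1.2] NOT true = false
[1.3] true OR false = true
[1] false OR false OR true = true
[2.1] false OR false = false
[2.2] false OR false = false
[2.3] true OR false = true
[2] false OR false OR true = true
[3] false → true (antecedent false ⇒ implication holds) = true
[root] true AND true AND true = true
Overall: true → paid

Paid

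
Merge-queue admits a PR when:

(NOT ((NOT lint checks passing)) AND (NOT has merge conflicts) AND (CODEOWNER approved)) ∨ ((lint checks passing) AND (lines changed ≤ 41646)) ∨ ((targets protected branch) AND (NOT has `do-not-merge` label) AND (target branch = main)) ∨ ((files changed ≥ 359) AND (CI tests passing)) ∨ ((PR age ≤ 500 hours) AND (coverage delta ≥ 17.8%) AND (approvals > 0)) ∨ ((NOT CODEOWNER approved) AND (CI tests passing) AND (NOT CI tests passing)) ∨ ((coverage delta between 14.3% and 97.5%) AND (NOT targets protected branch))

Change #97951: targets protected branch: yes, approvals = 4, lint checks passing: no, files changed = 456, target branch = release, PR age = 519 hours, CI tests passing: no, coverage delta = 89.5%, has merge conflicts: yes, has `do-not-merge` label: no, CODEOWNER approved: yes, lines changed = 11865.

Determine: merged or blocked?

Atomic conditions:
  NOT lint checks passing: no → true
  NOT has merge conflicts: yes → false
  CODEOWNER approved: yes → true
  lint checks passing: no → false
  lines changed ≤ 41646: 11865 ≤ 41646 is true
  targets protected branch: yes → true
  NOT has `do-not-merge` label: no → true
  target branch = main: release == main is false
  files changed ≥ 359: 456 ≥ 359 is true
  CI tests passing: no → false
  PR age ≤ 500 hours: 519 ≤ 500 is false
  coverage delta ≥ 17.8%: 89.5 ≥ 17.8 is true
  approvals > 0: 4 > 0 is true
  NOT CODEOWNER approved: yes → false
  NOT CI tests passing: no → true
  coverage delta between 14.3% and 97.5%: 89.5 in [14.3, 97.5] is true
  NOT targets protected branch: yes → false
Combine:
[1.1] NOT true = false
[1] false AND false AND true = false
[2] false AND true = false
[3] true AND true AND false = false
[4] true AND false = false
[5] false AND true AND true = false
[6] false AND false AND true = false
[7] true AND false = false
[root] false OR false OR false OR false OR false OR false OR false = false
Overall: false → blocked

Blocked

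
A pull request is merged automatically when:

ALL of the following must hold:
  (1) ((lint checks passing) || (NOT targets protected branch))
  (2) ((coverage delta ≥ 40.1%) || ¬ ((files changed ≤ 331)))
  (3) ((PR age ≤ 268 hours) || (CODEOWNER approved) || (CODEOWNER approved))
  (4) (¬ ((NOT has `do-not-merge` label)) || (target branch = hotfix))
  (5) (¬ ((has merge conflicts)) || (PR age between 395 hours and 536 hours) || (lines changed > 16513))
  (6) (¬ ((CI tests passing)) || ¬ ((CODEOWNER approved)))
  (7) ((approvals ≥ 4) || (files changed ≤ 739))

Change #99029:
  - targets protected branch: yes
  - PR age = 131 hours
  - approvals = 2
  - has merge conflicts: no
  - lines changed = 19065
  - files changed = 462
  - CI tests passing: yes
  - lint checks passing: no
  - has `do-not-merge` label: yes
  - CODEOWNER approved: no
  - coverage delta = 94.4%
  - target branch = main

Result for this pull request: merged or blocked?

Blocked

Atomic conditions:
  lint checks passing: no → false
  NOT targets protected branch: yes → false
  coverage delta ≥ 40.1%: 94.4 ≥ 40.1 is true
  files changed ≤ 331: 462 ≤ 331 is false
  PR age ≤ 268 hours: 131 ≤ 268 is true
  CODEOWNER approved: no → false
  NOT has `do-not-merge` label: yes → false
  target branch = hotfix: main == hotfix is false
  has merge conflicts: no → false
  PR age between 395 hours and 536 hours: 131 in [395, 536] is false
  lines changed > 16513: 19065 > 16513 is true
  CI tests passing: yes → true
  approvals ≥ 4: 2 ≥ 4 is false
  files changed ≤ 739: 462 ≤ 739 is true
Combine:
[1] false OR false = false
[2.2] NOT false = true
[2] true OR true = true
[3] true OR false OR false = true
[4.1] NOT false = true
[4] true OR false = true
[5.1] NOT false = true
[5] true OR false OR true = true
[6.1] NOT true = false
[6.2] NOT false = true
[6] false OR true = true
[7] false OR true = true
[root] false AND true AND true AND true AND true AND true AND true = false
Overall: false → blocked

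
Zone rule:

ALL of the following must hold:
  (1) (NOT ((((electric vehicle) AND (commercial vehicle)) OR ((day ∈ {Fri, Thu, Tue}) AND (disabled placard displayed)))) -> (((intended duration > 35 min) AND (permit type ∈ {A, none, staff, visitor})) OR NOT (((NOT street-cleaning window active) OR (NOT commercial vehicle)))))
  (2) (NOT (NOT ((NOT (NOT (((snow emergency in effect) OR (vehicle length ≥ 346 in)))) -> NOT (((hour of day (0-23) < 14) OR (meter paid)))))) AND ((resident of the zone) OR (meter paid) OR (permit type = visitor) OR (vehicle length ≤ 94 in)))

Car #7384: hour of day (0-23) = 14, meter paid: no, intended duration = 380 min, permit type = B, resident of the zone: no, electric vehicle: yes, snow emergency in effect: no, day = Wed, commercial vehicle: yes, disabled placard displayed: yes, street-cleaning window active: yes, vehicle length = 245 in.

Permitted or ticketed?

Atomic conditions:
  electric vehicle: yes → true
  commercial vehicle: yes → true
  day ∈ {Fri, Thu, Tue}: Wed is not in the set → false
  disabled placard displayed: yes → true
  intended duration > 35 min: 380 > 35 is true
  permit type ∈ {A, none, staff, visitor}: B is not in the set → false
  NOT street-cleaning window active: yes → false
  NOT commercial vehicle: yes → false
  snow emergency in effect: no → false
  vehicle length ≥ 346 in: 245 ≥ 346 is false
  hour of day (0-23) < 14: 14 < 14 is false
  meter paid: no → false
  resident of the zone: no → false
  permit type = visitor: B == visitor is false
  vehicle length ≤ 94 in: 245 ≤ 94 is false
Combine:
[1.1.1.1] true AND true = true
[1.1.1.2] false AND true = false
[1.1.1] true OR false = true
[1.1] NOT true = false
[1.2.1] true AND false = false
[1.2.2.1] false OR false = false
[1.2.2] NOT false = true
[1.2] false OR true = true
[1] false → true (antecedent false ⇒ implication holds) = true
[2.1.1.1.1.1.1] false OR false = false
[2.1.1.1.1.1] NOT false = true
[2.1.1.1.1] NOT true = false
[2.1.1.1.2.1] false OR false = false
[2.1.1.1.2] NOT false = true
[2.1.1.1] false → true (antecedent false ⇒ implication holds) = true
[2.1.1] NOT true = false
[2.1] NOT false = true
[2.2] false OR false OR false OR false = false
[2] true AND false = false
[root] true AND false = false
Overall: false → ticketed

Ticketed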